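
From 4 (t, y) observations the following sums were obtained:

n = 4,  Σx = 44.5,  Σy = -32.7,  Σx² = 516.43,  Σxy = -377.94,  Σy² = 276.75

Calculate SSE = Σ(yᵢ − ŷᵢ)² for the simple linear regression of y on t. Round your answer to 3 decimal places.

Sxx = Σx² − (Σx)²/n = 516.43 − 495.0625 = 21.3675
Sxy = Σxy − (Σx)(Σy)/n = -377.94 − (-363.7875) = -14.1525
Syy = Σy² − (Σy)²/n = 276.75 − 267.3225 = 9.4275
b = Sxy/Sxx = -14.1525/21.3675 = -0.662338
SSE = Syy − b·Sxy = 9.4275 − (-0.662338)·(-14.1525) = 0.053766

0.054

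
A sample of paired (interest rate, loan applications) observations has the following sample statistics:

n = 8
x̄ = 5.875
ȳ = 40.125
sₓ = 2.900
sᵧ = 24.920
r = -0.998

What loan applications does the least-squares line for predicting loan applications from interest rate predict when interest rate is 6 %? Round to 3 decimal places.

39.053

b = r · sᵧ/sₓ = -0.998 · 24.92/2.9 = -8.575917
a = ȳ − b·x̄ = 40.125 − (-8.575917)·5.875 = 90.508514
ŷ(6) = a + b·6 = 90.508514 + (-8.575917)·6 = 39.053010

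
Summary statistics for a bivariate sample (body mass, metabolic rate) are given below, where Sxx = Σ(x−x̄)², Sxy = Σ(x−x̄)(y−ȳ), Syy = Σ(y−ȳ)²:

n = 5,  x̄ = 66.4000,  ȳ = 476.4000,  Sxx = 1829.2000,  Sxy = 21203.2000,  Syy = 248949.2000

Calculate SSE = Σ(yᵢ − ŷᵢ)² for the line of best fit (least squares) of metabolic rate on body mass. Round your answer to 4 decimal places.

3171.9803

b = Sxy/Sxx = 21203.2/1829.2 = 11.591515
SSE = Syy − b·Sxy = 248949.2 − 11.591515·21203.2 = 3171.980319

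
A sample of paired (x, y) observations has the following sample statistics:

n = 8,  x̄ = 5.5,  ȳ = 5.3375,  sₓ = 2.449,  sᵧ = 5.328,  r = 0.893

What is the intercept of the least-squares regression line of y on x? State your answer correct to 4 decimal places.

b = r · sᵧ/sₓ = 0.893 · 5.328/2.449 = 1.942795
a = ȳ − b·x̄ = 5.3375 − 1.942795·5.5 = -5.347870

-5.3479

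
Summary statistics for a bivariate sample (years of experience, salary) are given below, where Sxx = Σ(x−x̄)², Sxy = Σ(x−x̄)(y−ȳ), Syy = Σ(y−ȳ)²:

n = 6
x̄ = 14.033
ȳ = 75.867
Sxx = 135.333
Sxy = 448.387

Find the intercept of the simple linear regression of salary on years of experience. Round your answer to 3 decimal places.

29.373

b = Sxy/Sxx = 448.387/135.333 = 3.313213
a = ȳ − b·x̄ = 75.867 − 3.313213·14.033 = 29.372688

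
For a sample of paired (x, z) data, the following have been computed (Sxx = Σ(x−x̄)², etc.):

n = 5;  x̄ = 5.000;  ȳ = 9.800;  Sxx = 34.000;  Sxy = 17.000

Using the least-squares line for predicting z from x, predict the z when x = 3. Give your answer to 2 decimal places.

8.80

b = Sxy/Sxx = 17/34 = 0.5
a = ȳ − b·x̄ = 9.8 − 0.5·5 = 7.3
ŷ(3) = a + b·3 = 7.3 + 0.5·3 = 8.8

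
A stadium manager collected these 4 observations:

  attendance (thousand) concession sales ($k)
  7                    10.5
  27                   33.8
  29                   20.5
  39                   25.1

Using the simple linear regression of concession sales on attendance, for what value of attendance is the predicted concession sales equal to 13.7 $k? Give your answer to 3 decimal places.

7.789

n = 4, Σx = 102, Σy = 89.9, Σxy = 2559.5, Σx² = 3140
Sxx = Σx² − (Σx)²/n = 3140 − 2601 = 539
Sxy = Σxy − (Σx)(Σy)/n = 2559.5 − 2292.45 = 267.05
b = Sxy/Sxx = 267.05/539 = 0.495455
a = ȳ − b·x̄ = 22.475 − 0.495455·25.5 = 9.840909
Set a + b·x = 13.7: x = (13.7 − 9.840909) / 0.495455 = 7.788991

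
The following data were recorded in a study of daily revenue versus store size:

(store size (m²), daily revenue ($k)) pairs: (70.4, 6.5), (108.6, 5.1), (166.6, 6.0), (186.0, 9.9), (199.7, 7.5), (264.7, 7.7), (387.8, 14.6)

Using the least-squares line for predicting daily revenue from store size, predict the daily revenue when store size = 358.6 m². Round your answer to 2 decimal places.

n = 7, Σx = 1383.8, Σy = 57.3, Σxy = 13050.28, Σx² = 339436.7
Sxx = Σx² − (Σx)²/n = 339436.7 − 273557.491429 = 65879.208571
Sxy = Σxy − (Σx)(Σy)/n = 13050.28 − 11327.391429 = 1722.888571
b = Sxy/Sxx = 1722.888571/65879.208571 = 0.026152
a = ȳ − b·x̄ = 8.185714 − 0.026152·197.685714 = 3.015791
ŷ(358.6) = a + b·358.6 = 3.015791 + 0.026152·358.6 = 12.393983

12.39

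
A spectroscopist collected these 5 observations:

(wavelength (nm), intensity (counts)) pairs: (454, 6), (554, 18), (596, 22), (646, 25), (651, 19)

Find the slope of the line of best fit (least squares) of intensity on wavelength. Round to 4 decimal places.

n = 5, Σx = 2901, Σy = 90, Σxy = 54327, Σx² = 1709365
Sxx = Σx² − (Σx)²/n = 1709365 − 1683160.2 = 26204.8
Sxy = Σxy − (Σx)(Σy)/n = 54327 − 52218 = 2109
b = Sxy/Sxx = 2109/26204.8 = 0.080481

0.0805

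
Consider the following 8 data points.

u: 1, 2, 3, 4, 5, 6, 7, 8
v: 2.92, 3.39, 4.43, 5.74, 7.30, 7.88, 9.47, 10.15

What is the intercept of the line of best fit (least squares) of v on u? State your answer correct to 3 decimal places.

1.432

n = 8, Σx = 36, Σy = 51.28, Σxy = 277.22, Σx² = 204
Sxx = Σx² − (Σx)²/n = 204 − 162 = 42
Sxy = Σxy − (Σx)(Σy)/n = 277.22 − 230.76 = 46.46
b = Sxy/Sxx = 46.46/42 = 1.106190
a = ȳ − b·x̄ = 6.41 − 1.106190·4.5 = 1.432143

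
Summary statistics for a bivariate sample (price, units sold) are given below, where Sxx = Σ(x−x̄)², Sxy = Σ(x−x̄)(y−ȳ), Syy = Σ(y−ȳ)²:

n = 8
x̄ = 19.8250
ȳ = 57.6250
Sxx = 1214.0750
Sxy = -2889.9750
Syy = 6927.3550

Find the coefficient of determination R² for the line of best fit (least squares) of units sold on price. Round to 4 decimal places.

0.9931

R² = Sxy²/(Sxx·Syy) = (-2889.975)²/(1214.075·6927.355) = 0.993059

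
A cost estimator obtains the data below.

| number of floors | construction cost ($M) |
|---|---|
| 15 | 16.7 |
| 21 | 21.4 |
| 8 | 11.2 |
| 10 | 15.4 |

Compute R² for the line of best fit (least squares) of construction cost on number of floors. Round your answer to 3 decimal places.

n = 4, Σx = 54, Σy = 64.7, Σxy = 943.5, Σx² = 830, Σy² = 1099.45
Sxx = Σx² − (Σx)²/n = 830 − 729 = 101
Sxy = Σxy − (Σx)(Σy)/n = 943.5 − 873.45 = 70.05
Syy = Σy² − (Σy)²/n = 1099.45 − 1046.5225 = 52.9275
R² = Sxy²/(Sxx·Syy) = (70.05)²/(101·52.9275) = 0.917938

0.918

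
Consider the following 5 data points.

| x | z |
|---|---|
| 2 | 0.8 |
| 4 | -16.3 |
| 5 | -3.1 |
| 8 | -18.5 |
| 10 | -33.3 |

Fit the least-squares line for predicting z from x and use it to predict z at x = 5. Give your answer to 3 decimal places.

-11.104

n = 5, Σx = 29, Σy = -70.4, Σxy = -560.1, Σx² = 209
Sxx = Σx² − (Σx)²/n = 209 − 168.2 = 40.8
Sxy = Σxy − (Σx)(Σy)/n = -560.1 − (-408.32) = -151.78
b = Sxy/Sxx = -151.78/40.8 = -3.720098
a = ȳ − b·x̄ = -14.08 − (-3.720098)·5.8 = 7.496569
ŷ(5) = a + b·5 = 7.496569 + (-3.720098)·5 = -11.103922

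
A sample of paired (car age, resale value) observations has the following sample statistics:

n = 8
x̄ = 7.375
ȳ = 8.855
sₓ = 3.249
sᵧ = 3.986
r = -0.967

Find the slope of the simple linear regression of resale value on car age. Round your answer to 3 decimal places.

b = r · sᵧ/sₓ = -0.967 · 3.986/3.249 = -1.186353

-1.186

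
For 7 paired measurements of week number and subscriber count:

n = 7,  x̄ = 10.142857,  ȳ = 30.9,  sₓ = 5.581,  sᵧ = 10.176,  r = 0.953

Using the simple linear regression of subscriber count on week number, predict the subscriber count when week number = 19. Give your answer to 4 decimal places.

46.2905

b = r · sᵧ/sₓ = 0.953 · 10.176/5.581 = 1.737633
a = ȳ − b·x̄ = 30.9 − 1.737633·10.142857 = 13.275440
ŷ(19) = a + b·19 = 13.275440 + 1.737633·19 = 46.290461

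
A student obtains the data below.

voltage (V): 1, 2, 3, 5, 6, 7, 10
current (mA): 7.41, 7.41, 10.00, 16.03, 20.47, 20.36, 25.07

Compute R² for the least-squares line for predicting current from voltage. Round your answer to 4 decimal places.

n = 7, Σx = 34, Σy = 106.75, Σxy = 648.42, Σx² = 224, Σy² = 1928.8325
Sxx = Σx² − (Σx)²/n = 224 − 165.142857 = 58.857143
Sxy = Σxy − (Σx)(Σy)/n = 648.42 − 518.5 = 129.92
Syy = Σy² − (Σy)²/n = 1928.8325 − 1627.9375 = 300.895
R² = Sxy²/(Sxx·Syy) = (129.92)²/(58.857143·300.895) = 0.953099

0.9531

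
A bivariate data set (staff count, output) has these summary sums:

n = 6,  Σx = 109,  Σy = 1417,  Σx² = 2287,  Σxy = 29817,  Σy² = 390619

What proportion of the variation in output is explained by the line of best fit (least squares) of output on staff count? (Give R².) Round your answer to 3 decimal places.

Sxx = Σx² − (Σx)²/n = 2287 − 1980.166667 = 306.833333
Sxy = Σxy − (Σx)(Σy)/n = 29817 − 25742.166667 = 4074.833333
Syy = Σy² − (Σy)²/n = 390619 − 334648.166667 = 55970.833333
R² = Sxy²/(Sxx·Syy) = (4074.833333)²/(306.833333·55970.833333) = 0.966842

0.967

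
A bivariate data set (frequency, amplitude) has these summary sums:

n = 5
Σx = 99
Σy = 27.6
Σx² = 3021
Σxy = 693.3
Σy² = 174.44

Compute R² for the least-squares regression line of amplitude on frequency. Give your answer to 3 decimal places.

0.920

Sxx = Σx² − (Σx)²/n = 3021 − 1960.2 = 1060.8
Sxy = Σxy − (Σx)(Σy)/n = 693.3 − 546.48 = 146.82
Syy = Σy² − (Σy)²/n = 174.44 − 152.352 = 22.088
R² = Sxy²/(Sxx·Syy) = (146.82)²/(1060.8·22.088) = 0.919985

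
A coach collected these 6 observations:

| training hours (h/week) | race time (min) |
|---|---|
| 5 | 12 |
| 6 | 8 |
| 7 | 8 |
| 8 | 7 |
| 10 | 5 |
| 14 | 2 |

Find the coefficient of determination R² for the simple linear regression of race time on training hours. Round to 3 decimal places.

n = 6, Σx = 50, Σy = 42, Σxy = 298, Σx² = 470, Σy² = 350
Sxx = Σx² − (Σx)²/n = 470 − 416.666667 = 53.333333
Sxy = Σxy − (Σx)(Σy)/n = 298 − 350 = -52
Syy = Σy² − (Σy)²/n = 350 − 294 = 56
R² = Sxy²/(Sxx·Syy) = (-52)²/(53.333333·56) = 0.905357

0.905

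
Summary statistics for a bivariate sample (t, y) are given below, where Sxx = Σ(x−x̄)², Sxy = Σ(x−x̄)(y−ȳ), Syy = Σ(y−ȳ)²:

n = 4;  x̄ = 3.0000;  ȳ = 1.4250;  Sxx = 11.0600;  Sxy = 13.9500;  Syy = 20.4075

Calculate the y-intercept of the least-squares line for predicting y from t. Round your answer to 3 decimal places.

-2.359

b = Sxy/Sxx = 13.95/11.06 = 1.261302
a = ȳ − b·x̄ = 1.425 − 1.261302·3 = -2.358906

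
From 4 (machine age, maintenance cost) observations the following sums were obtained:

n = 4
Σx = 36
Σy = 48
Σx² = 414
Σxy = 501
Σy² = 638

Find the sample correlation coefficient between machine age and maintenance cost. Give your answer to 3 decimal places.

Sxx = Σx² − (Σx)²/n = 414 − 324 = 90
Sxy = Σxy − (Σx)(Σy)/n = 501 − 432 = 69
Syy = Σy² − (Σy)²/n = 638 − 576 = 62
r = Sxy/√(Sxx·Syy) = 69/√(5580) = 69/74.699398 = 0.923702

0.924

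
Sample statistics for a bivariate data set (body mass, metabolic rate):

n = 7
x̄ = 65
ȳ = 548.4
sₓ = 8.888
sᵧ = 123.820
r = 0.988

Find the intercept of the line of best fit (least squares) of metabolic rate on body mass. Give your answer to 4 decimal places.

-346.2580

b = r · sᵧ/sₓ = 0.988 · 123.82/8.888 = 13.763969
a = ȳ − b·x̄ = 548.4 − 13.763969·65 = -346.258011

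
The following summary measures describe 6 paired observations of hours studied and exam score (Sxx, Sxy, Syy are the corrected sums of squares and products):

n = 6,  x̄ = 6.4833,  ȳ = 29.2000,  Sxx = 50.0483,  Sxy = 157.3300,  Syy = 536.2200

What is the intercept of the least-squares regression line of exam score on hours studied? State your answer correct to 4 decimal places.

b = Sxy/Sxx = 157.33/50.0483 = 3.143563
a = ȳ − b·x̄ = 29.2 − 3.143563·6.4833 = 8.819336

8.8193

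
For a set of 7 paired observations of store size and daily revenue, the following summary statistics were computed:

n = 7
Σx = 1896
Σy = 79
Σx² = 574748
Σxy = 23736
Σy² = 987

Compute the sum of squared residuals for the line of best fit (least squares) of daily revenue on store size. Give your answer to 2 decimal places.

6.09

Sxx = Σx² − (Σx)²/n = 574748 − 513545.142857 = 61202.857143
Sxy = Σxy − (Σx)(Σy)/n = 23736 − 21397.714286 = 2338.285714
Syy = Σy² − (Σy)²/n = 987 − 891.571429 = 95.428571
b = Sxy/Sxx = 2338.285714/61202.857143 = 0.038205
SSE = Syy − b·Sxy = 95.428571 − 0.038205·2338.285714 = 6.093198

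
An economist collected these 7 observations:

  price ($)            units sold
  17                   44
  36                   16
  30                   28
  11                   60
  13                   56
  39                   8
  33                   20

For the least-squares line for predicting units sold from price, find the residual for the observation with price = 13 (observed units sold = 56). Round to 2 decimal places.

n = 7, Σx = 179, Σy = 232, Σxy = 4524, Σx² = 5385
Sxx = Σx² − (Σx)²/n = 5385 − 4577.285714 = 807.714286
Sxy = Σxy − (Σx)(Σy)/n = 4524 − 5932.571429 = -1408.571429
b = Sxy/Sxx = -1408.571429/807.714286 = -1.743898
a = ȳ − b·x̄ = 33.142857 − (-1.743898)·25.571429 = 77.736823
ŷ(13) = 77.736823 + (-1.743898)·13 = 55.066148
residual = y − ŷ = 56 − 55.066148 = 0.933852

0.93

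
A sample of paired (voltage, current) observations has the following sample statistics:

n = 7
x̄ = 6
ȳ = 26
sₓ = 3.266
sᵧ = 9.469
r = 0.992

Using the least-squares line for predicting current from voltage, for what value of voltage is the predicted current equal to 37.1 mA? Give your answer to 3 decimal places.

9.859

b = r · sᵧ/sₓ = 0.992 · 9.469/3.266 = 2.876071
a = ȳ − b·x̄ = 26 − 2.876071·6 = 8.743574
Set a + b·x = 37.1: x = (37.1 − 8.743574) / 2.876071 = 9.859432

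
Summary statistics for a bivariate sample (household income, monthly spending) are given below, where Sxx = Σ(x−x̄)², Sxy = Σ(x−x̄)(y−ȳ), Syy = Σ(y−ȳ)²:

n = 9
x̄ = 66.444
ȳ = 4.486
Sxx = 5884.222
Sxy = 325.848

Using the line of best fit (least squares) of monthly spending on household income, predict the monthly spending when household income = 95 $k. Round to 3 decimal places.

6.067

b = Sxy/Sxx = 325.848/5884.222 = 0.055377
a = ȳ − b·x̄ = 4.486 − 0.055377·66.444 = 0.806560
ŷ(95) = a + b·95 = 0.806560 + 0.055377·95 = 6.067333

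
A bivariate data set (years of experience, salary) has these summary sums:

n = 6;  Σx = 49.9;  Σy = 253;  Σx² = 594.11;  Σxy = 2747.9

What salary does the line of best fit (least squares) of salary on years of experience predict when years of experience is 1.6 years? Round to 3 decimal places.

Sxx = Σx² − (Σx)²/n = 594.11 − 415.001667 = 179.108333
Sxy = Σxy − (Σx)(Σy)/n = 2747.9 − 2104.116667 = 643.783333
b = Sxy/Sxx = 643.783333/179.108333 = 3.594380
a = ȳ − b·x̄ = 42.166667 − 3.594380·8.316667 = 12.273410
ŷ(1.6) = a + b·1.6 = 12.273410 + 3.594380·1.6 = 18.024417

18.024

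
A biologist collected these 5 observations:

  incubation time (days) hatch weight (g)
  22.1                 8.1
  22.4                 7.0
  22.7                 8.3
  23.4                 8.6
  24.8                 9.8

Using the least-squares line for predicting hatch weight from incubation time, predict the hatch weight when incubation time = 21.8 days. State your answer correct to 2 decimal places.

n = 5, Σx = 115.4, Σy = 41.8, Σxy = 968.5, Σx² = 2668.06
Sxx = Σx² − (Σx)²/n = 2668.06 − 2663.432 = 4.628
Sxy = Σxy − (Σx)(Σy)/n = 968.5 − 964.744 = 3.756
b = Sxy/Sxx = 3.756/4.628 = 0.811582
a = ȳ − b·x̄ = 8.36 − 0.811582·23.08 = -10.371305
ŷ(21.8) = a + b·21.8 = -10.371305 + 0.811582·21.8 = 7.321175

7.32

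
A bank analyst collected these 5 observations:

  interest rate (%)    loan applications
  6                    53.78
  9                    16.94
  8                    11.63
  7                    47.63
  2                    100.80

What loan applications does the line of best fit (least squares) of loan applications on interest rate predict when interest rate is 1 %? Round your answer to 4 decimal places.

n = 5, Σx = 32, Σy = 230.78, Σxy = 1103.19, Σx² = 234
Sxx = Σx² − (Σx)²/n = 234 − 204.8 = 29.2
Sxy = Σxy − (Σx)(Σy)/n = 1103.19 − 1476.992 = -373.802
b = Sxy/Sxx = -373.802/29.2 = -12.801438
a = ȳ − b·x̄ = 46.156 − (-12.801438)·6.4 = 128.085205
ŷ(1) = a + b·1 = 128.085205 + (-12.801438)·1 = 115.283767

115.2838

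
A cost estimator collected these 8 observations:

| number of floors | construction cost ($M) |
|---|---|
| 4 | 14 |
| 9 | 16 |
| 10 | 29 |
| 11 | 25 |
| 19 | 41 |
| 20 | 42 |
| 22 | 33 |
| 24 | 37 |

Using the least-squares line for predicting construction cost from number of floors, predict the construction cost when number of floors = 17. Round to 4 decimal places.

32.3477

n = 8, Σx = 119, Σy = 237, Σxy = 3998, Σx² = 2139
Sxx = Σx² − (Σx)²/n = 2139 − 1770.125 = 368.875
Sxy = Σxy − (Σx)(Σy)/n = 3998 − 3525.375 = 472.625
b = Sxy/Sxx = 472.625/368.875 = 1.281261
a = ȳ − b·x̄ = 29.625 − 1.281261·14.875 = 10.566249
ŷ(17) = a + b·17 = 10.566249 + 1.281261·17 = 32.347679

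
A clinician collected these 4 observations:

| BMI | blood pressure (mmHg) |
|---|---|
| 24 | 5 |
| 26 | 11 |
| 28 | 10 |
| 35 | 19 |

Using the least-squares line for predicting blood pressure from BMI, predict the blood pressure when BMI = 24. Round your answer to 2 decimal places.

n = 4, Σx = 113, Σy = 45, Σxy = 1351, Σx² = 3261
Sxx = Σx² − (Σx)²/n = 3261 − 3192.25 = 68.75
Sxy = Σxy − (Σx)(Σy)/n = 1351 − 1271.25 = 79.75
b = Sxy/Sxx = 79.75/68.75 = 1.16
a = ȳ − b·x̄ = 11.25 − 1.16·28.25 = -21.52
ŷ(24) = a + b·24 = -21.52 + 1.16·24 = 6.32

6.32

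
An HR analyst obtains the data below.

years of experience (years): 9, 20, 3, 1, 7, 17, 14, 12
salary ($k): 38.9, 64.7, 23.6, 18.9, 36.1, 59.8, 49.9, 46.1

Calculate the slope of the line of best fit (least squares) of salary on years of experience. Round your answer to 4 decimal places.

n = 8, Σx = 83, Σy = 338, Σxy = 4254.9, Σx² = 1169
Sxx = Σx² − (Σx)²/n = 1169 − 861.125 = 307.875
Sxy = Σxy − (Σx)(Σy)/n = 4254.9 − 3506.75 = 748.15
b = Sxy/Sxx = 748.15/307.875 = 2.430045

2.4300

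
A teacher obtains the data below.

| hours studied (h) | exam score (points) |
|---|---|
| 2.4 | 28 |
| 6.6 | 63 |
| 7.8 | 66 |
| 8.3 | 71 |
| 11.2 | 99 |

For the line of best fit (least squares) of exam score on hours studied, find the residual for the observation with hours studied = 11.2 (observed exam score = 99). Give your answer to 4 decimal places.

2.6319

n = 5, Σx = 36.3, Σy = 327, Σxy = 2695.9, Σx² = 304.49
Sxx = Σx² − (Σx)²/n = 304.49 − 263.538 = 40.952
Sxy = Σxy − (Σx)(Σy)/n = 2695.9 − 2374.02 = 321.88
b = Sxy/Sxx = 321.88/40.952 = 7.859934
a = ȳ − b·x̄ = 65.4 − 7.859934·7.26 = 8.336882
ŷ(11.2) = 8.336882 + 7.859934·11.2 = 96.368138
residual = y − ŷ = 99 − 96.368138 = 2.631862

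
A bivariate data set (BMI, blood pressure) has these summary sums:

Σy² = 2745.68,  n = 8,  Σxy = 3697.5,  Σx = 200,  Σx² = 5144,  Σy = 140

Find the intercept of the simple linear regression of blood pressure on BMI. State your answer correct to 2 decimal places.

Sxx = Σx² − (Σx)²/n = 5144 − 5000 = 144
Sxy = Σxy − (Σx)(Σy)/n = 3697.5 − 3500 = 197.5
b = Sxy/Sxx = 197.5/144 = 1.371528
a = ȳ − b·x̄ = 17.5 − 1.371528·25 = -16.788194

-16.79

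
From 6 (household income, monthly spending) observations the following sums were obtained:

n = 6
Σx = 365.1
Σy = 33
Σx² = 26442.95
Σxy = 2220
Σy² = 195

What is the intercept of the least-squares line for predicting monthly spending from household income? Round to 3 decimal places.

Sxx = Σx² − (Σx)²/n = 26442.95 − 22216.335 = 4226.615
Sxy = Σxy − (Σx)(Σy)/n = 2220 − 2008.05 = 211.95
b = Sxy/Sxx = 211.95/4226.615 = 0.050147
a = ȳ − b·x̄ = 5.5 − 0.050147·60.85 = 2.448585

2.449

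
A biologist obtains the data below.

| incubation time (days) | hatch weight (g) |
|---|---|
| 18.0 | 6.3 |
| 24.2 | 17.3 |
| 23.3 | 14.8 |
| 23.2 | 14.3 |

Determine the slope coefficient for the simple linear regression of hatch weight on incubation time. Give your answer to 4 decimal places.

n = 4, Σx = 88.7, Σy = 52.7, Σxy = 1208.66, Σx² = 1990.77
Sxx = Σx² − (Σx)²/n = 1990.77 − 1966.9225 = 23.8475
Sxy = Σxy − (Σx)(Σy)/n = 1208.66 − 1168.6225 = 40.0375
b = Sxy/Sxx = 40.0375/23.8475 = 1.678897

1.6789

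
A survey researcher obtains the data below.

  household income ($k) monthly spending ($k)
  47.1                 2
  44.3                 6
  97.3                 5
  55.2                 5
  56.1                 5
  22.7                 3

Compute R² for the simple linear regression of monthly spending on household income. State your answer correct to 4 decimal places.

0.1555

n = 6, Σx = 322.7, Σy = 26, Σxy = 1471.1, Σx² = 20357.73, Σy² = 124
Sxx = Σx² − (Σx)²/n = 20357.73 − 17355.881667 = 3001.848333
Sxy = Σxy − (Σx)(Σy)/n = 1471.1 − 1398.366667 = 72.733333
Syy = Σy² − (Σy)²/n = 124 − 112.666667 = 11.333333
R² = Sxy²/(Sxx·Syy) = (72.733333)²/(3001.848333·11.333333) = 0.155496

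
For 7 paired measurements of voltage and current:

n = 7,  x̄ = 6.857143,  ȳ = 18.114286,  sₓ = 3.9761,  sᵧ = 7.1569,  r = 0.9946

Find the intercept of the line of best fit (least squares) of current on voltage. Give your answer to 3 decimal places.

5.838

b = r · sᵧ/sₓ = 0.9946 · 7.1569/3.9761 = 1.790260
a = ȳ − b·x̄ = 18.114286 − 1.790260·6.857143 = 5.838217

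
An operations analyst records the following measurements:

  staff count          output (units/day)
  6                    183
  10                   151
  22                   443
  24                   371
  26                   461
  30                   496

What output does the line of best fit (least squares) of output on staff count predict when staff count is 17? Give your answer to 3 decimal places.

n = 6, Σx = 118, Σy = 2105, Σxy = 48124, Σx² = 2772
Sxx = Σx² − (Σx)²/n = 2772 − 2320.666667 = 451.333333
Sxy = Σxy − (Σx)(Σy)/n = 48124 − 41398.333333 = 6725.666667
b = Sxy/Sxx = 6725.666667/451.333333 = 14.901773
a = ȳ − b·x̄ = 350.833333 − 14.901773·19.666667 = 57.765140
ŷ(17) = a + b·17 = 57.765140 + 14.901773·17 = 311.095273

311.095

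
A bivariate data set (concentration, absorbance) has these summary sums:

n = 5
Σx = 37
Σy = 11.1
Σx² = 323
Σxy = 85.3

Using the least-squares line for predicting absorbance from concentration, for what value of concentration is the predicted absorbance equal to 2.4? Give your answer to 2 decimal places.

Sxx = Σx² − (Σx)²/n = 323 − 273.8 = 49.2
Sxy = Σxy − (Σx)(Σy)/n = 85.3 − 82.14 = 3.16
b = Sxy/Sxx = 3.16/49.2 = 0.064228
a = ȳ − b·x̄ = 2.22 − 0.064228·7.4 = 1.744715
Set a + b·x = 2.4: x = (2.4 − 1.744715) / 0.064228 = 10.202532

10.20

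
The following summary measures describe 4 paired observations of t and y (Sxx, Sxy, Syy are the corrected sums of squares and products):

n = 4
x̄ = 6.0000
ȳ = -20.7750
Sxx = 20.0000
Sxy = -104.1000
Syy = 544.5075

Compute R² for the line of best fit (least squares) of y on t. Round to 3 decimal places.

R² = Sxy²/(Sxx·Syy) = (-104.1)²/(20·544.5075) = 0.995102

0.995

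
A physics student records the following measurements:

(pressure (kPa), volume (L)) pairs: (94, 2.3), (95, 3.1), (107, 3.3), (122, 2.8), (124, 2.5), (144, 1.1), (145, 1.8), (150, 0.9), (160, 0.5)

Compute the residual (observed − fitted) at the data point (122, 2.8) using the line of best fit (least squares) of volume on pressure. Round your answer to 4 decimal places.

0.5964

n = 9, Σx = 1141, Σy = 18.3, Σxy = 2149.8, Σx² = 149431
Sxx = Σx² − (Σx)²/n = 149431 − 144653.444444 = 4777.555556
Sxy = Σxy − (Σx)(Σy)/n = 2149.8 − 2320.033333 = -170.233333
b = Sxy/Sxx = -170.233333/4777.555556 = -0.035632
a = ȳ − b·x̄ = 2.033333 − (-0.035632)·126.777778 = 6.550665
ŷ(122) = 6.550665 + (-0.035632)·122 = 2.203575
residual = y − ŷ = 2.8 − 2.203575 = 0.596425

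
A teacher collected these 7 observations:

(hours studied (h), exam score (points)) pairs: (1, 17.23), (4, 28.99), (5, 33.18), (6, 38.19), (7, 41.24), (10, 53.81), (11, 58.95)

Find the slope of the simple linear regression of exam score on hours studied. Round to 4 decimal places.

n = 7, Σx = 44, Σy = 271.59, Σxy = 2003.46, Σx² = 348
Sxx = Σx² − (Σx)²/n = 348 − 276.571429 = 71.428571
Sxy = Σxy − (Σx)(Σy)/n = 2003.46 − 1707.137143 = 296.322857
b = Sxy/Sxx = 296.322857/71.428571 = 4.14852

4.1485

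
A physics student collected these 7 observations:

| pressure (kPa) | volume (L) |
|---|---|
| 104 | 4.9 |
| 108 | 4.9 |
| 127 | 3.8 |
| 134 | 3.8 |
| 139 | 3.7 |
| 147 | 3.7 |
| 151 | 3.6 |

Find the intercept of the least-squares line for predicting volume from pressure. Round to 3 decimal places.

n = 7, Σx = 910, Σy = 28.4, Σxy = 3632.4, Σx² = 120296
Sxx = Σx² − (Σx)²/n = 120296 − 118300 = 1996
Sxy = Σxy − (Σx)(Σy)/n = 3632.4 − 3692 = -59.6
b = Sxy/Sxx = -59.6/1996 = -0.029860
a = ȳ − b·x̄ = 4.057143 − (-0.029860)·130 = 7.938906

7.939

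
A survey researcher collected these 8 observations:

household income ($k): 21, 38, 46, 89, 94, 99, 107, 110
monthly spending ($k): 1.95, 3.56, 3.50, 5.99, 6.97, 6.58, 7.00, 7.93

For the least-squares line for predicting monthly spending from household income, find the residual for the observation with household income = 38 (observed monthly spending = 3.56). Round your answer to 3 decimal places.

n = 8, Σx = 604, Σy = 43.48, Σxy = 3798.24, Σx² = 54108
Sxx = Σx² − (Σx)²/n = 54108 − 45602 = 8506
Sxy = Σxy − (Σx)(Σy)/n = 3798.24 − 3282.74 = 515.5
b = Sxy/Sxx = 515.5/8506 = 0.060604
a = ȳ − b·x̄ = 5.435 − 0.060604·75.5 = 0.859377
ŷ(38) = 0.859377 + 0.060604·38 = 3.162340
residual = y − ŷ = 3.56 − 3.162340 = 0.397660

0.398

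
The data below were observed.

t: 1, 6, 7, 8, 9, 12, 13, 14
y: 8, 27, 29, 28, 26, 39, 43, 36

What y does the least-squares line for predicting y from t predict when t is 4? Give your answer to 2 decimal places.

18.44

n = 8, Σx = 70, Σy = 236, Σxy = 2362, Σx² = 740
Sxx = Σx² − (Σx)²/n = 740 − 612.5 = 127.5
Sxy = Σxy − (Σx)(Σy)/n = 2362 − 2065 = 297
b = Sxy/Sxx = 297/127.5 = 2.329412
a = ȳ − b·x̄ = 29.5 − 2.329412·8.75 = 9.117647
ŷ(4) = a + b·4 = 9.117647 + 2.329412·4 = 18.435294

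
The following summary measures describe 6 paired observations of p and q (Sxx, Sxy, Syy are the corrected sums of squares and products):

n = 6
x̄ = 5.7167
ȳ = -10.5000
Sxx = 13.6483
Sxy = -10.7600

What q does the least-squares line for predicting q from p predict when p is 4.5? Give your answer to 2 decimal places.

-9.54

b = Sxy/Sxx = -10.76/13.6483 = -0.788377
a = ȳ − b·x̄ = -10.5 − (-0.788377)·5.7167 = -5.993088
ŷ(4.5) = a + b·4.5 = -5.993088 + (-0.788377)·4.5 = -9.540782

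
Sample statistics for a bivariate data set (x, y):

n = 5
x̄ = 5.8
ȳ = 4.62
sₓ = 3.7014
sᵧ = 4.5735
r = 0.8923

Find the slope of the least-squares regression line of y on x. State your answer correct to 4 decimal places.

1.1025

b = r · sᵧ/sₓ = 0.8923 · 4.5735/3.7014 = 1.102538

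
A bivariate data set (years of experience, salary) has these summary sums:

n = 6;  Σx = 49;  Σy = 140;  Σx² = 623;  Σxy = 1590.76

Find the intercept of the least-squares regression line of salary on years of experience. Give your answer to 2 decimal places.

Sxx = Σx² − (Σx)²/n = 623 − 400.166667 = 222.833333
Sxy = Σxy − (Σx)(Σy)/n = 1590.76 − 1143.333333 = 447.426667
b = Sxy/Sxx = 447.426667/222.833333 = 2.007898
a = ȳ − b·x̄ = 23.333333 − 2.007898·8.166667 = 6.935497

6.94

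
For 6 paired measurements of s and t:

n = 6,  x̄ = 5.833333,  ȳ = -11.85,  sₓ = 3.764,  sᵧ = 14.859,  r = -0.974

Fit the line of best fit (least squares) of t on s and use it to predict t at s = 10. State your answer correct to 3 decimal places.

b = r · sᵧ/sₓ = -0.974 · 14.859/3.764 = -3.845023
a = ȳ − b·x̄ = -11.85 − (-3.845023)·5.833333 = 10.579299
ŷ(10) = a + b·10 = 10.579299 + (-3.845023)·10 = -27.870930

-27.871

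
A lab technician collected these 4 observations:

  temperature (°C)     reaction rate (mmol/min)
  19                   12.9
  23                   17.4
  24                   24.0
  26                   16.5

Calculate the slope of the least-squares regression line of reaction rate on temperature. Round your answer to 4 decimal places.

n = 4, Σx = 92, Σy = 70.8, Σxy = 1650.3, Σx² = 2142
Sxx = Σx² − (Σx)²/n = 2142 − 2116 = 26
Sxy = Σxy − (Σx)(Σy)/n = 1650.3 − 1628.4 = 21.9
b = Sxy/Sxx = 21.9/26 = 0.842308

0.8423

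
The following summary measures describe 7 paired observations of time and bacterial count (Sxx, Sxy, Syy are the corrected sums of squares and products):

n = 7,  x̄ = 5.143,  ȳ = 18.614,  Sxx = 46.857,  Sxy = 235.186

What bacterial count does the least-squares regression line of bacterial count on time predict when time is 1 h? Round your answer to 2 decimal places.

b = Sxy/Sxx = 235.186/46.857 = 5.019229
a = ȳ − b·x̄ = 18.614 − 5.019229·5.143 = -7.199893
ŷ(1) = a + b·1 = -7.199893 + 5.019229·1 = -2.180665

-2.18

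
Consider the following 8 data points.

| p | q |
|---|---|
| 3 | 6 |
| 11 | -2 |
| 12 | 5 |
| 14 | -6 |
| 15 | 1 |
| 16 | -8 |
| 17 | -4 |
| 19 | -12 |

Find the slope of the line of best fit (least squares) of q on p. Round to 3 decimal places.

n = 8, Σx = 107, Σy = -20, Σxy = -437, Σx² = 1601
Sxx = Σx² − (Σx)²/n = 1601 − 1431.125 = 169.875
Sxy = Σxy − (Σx)(Σy)/n = -437 − (-267.5) = -169.5
b = Sxy/Sxx = -169.5/169.875 = -0.997792

-0.998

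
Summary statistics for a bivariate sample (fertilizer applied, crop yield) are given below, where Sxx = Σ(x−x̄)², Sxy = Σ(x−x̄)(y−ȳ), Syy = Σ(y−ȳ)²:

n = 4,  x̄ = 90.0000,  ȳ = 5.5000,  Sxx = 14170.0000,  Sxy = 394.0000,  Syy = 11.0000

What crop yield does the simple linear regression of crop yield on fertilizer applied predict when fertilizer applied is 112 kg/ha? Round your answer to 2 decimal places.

b = Sxy/Sxx = 394/14170 = 0.027805
a = ȳ − b·x̄ = 5.5 − 0.027805·90 = 2.997530
ŷ(112) = a + b·112 = 2.997530 + 0.027805·112 = 6.111715

6.11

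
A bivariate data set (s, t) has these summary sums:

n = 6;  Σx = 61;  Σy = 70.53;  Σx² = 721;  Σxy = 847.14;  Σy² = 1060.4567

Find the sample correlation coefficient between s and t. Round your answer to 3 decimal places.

0.852

Sxx = Σx² − (Σx)²/n = 721 − 620.166667 = 100.833333
Sxy = Σxy − (Σx)(Σy)/n = 847.14 − 717.055 = 130.085
Syy = Σy² − (Σy)²/n = 1060.4567 − 829.08015 = 231.37655
r = Sxy/√(Sxx·Syy) = 130.085/√(23330.468792) = 130.085/152.743146 = 0.851659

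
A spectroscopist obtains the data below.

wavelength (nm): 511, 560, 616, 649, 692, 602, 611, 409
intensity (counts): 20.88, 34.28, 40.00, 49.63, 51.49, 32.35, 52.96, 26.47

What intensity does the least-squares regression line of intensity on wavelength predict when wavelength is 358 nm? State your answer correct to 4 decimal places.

14.1176

n = 8, Σx = 4650, Σy = 308.06, Σxy = 185006.92, Σx² = 2757248
Sxx = Σx² − (Σx)²/n = 2757248 − 2702812.5 = 54435.5
Sxy = Σxy − (Σx)(Σy)/n = 185006.92 − 179059.875 = 5947.045
b = Sxy/Sxx = 5947.045/54435.5 = 0.109249
a = ȳ − b·x̄ = 38.5075 − 0.109249·581.25 = -24.993706
ŷ(358) = a + b·358 = -24.993706 + 0.109249·358 = 14.117574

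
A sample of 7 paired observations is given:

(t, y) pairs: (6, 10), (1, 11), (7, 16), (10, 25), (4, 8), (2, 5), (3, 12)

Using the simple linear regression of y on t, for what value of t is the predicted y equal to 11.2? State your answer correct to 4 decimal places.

3.9904

n = 7, Σx = 33, Σy = 87, Σxy = 511, Σx² = 215
Sxx = Σx² − (Σx)²/n = 215 − 155.571429 = 59.428571
Sxy = Σxy − (Σx)(Σy)/n = 511 − 410.142857 = 100.857143
b = Sxy/Sxx = 100.857143/59.428571 = 1.697115
a = ȳ − b·x̄ = 12.428571 − 1.697115·4.714286 = 4.427885
Set a + b·x = 11.2: x = (11.2 − 4.427885) / 1.697115 = 3.990368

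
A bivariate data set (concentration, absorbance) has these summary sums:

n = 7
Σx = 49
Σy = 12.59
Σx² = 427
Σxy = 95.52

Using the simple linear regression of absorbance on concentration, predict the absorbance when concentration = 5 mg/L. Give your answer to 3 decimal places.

1.623

Sxx = Σx² − (Σx)²/n = 427 − 343 = 84
Sxy = Σxy − (Σx)(Σy)/n = 95.52 − 88.13 = 7.39
b = Sxy/Sxx = 7.39/84 = 0.087976
a = ȳ − b·x̄ = 1.798571 − 0.087976·7 = 1.182738
ŷ(5) = a + b·5 = 1.182738 + 0.087976·5 = 1.622619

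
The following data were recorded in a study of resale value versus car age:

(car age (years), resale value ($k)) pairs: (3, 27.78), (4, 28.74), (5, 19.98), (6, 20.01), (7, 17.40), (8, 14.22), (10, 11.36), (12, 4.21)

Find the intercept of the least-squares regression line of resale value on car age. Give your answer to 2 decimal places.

35.98

n = 8, Σx = 55, Σy = 143.7, Σxy = 817.94, Σx² = 443
Sxx = Σx² − (Σx)²/n = 443 − 378.125 = 64.875
Sxy = Σxy − (Σx)(Σy)/n = 817.94 − 987.9375 = -169.9975
b = Sxy/Sxx = -169.9975/64.875 = -2.620385
a = ȳ − b·x̄ = 17.9625 − (-2.620385)·6.875 = 35.977649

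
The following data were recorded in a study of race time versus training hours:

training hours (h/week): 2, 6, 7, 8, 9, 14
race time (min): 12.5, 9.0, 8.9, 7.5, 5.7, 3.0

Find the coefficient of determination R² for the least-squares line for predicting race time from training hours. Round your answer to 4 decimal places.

0.9715

n = 6, Σx = 46, Σy = 46.6, Σxy = 294.6, Σx² = 430, Σy² = 414.2
Sxx = Σx² − (Σx)²/n = 430 − 352.666667 = 77.333333
Sxy = Σxy − (Σx)(Σy)/n = 294.6 − 357.266667 = -62.666667
Syy = Σy² − (Σy)²/n = 414.2 − 361.926667 = 52.273333
R² = Sxy²/(Sxx·Syy) = (-62.666667)²/(77.333333·52.273333) = 0.971463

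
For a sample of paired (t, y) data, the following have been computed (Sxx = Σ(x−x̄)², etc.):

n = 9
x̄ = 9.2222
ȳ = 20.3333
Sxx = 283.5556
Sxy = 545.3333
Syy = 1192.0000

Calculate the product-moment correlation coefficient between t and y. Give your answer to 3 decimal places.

0.938

r = Sxy/√(Sxx·Syy) = 545.3333/√(337998.2752) = 545.3333/581.376191 = 0.938004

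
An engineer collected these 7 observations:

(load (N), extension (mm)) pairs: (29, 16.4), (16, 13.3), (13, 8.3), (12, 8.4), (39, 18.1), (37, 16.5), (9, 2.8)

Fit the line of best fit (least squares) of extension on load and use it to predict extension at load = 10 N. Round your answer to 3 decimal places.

7.068

n = 7, Σx = 155, Σy = 83.8, Σxy = 2238.7, Σx² = 4381
Sxx = Σx² − (Σx)²/n = 4381 − 3432.142857 = 948.857143
Sxy = Σxy − (Σx)(Σy)/n = 2238.7 − 1855.571429 = 383.128571
b = Sxy/Sxx = 383.128571/948.857143 = 0.403779
a = ȳ − b·x̄ = 11.971429 − 0.403779·22.142857 = 3.030608
ŷ(10) = a + b·10 = 3.030608 + 0.403779·10 = 7.068398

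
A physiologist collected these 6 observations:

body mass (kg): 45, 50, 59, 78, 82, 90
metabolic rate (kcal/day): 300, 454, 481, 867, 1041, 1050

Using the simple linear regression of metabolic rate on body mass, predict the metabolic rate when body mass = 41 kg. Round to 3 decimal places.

n = 6, Σx = 404, Σy = 4193, Σxy = 312067, Σx² = 28914
Sxx = Σx² − (Σx)²/n = 28914 − 27202.666667 = 1711.333333
Sxy = Σxy − (Σx)(Σy)/n = 312067 − 282328.666667 = 29738.333333
b = Sxy/Sxx = 29738.333333/1711.333333 = 17.377289
a = ȳ − b·x̄ = 698.833333 − 17.377289·67.333333 = -471.237437
ŷ(41) = a + b·41 = -471.237437 + 17.377289·41 = 241.231399

241.231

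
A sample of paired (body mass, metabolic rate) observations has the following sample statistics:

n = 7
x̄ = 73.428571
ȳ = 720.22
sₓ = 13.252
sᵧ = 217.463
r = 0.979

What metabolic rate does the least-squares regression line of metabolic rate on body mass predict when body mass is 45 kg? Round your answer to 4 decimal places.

b = r · sᵧ/sₓ = 0.979 · 217.463/13.252 = 16.065219
a = ȳ − b·x̄ = 720.22 − 16.065219·73.428571 = -459.426045
ŷ(45) = a + b·45 = -459.426045 + 16.065219·45 = 263.508792

263.5088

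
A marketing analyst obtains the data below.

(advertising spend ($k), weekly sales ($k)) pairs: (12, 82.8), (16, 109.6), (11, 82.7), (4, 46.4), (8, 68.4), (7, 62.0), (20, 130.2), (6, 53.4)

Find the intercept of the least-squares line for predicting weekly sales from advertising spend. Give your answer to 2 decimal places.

24.09

n = 8, Σx = 84, Σy = 635.5, Σxy = 7748.1, Σx² = 1086
Sxx = Σx² − (Σx)²/n = 1086 − 882 = 204
Sxy = Σxy − (Σx)(Σy)/n = 7748.1 − 6672.75 = 1075.35
b = Sxy/Sxx = 1075.35/204 = 5.271324
a = ȳ − b·x̄ = 79.4375 − 5.271324·10.5 = 24.088603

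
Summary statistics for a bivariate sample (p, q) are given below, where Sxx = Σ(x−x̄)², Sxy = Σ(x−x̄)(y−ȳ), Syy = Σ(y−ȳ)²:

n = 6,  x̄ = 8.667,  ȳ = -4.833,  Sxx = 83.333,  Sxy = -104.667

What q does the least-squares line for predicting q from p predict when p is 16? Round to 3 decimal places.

b = Sxy/Sxx = -104.667/83.333 = -1.256009
a = ȳ − b·x̄ = -4.833 − (-1.256009)·8.667 = 6.052830
ŷ(16) = a + b·16 = 6.052830 + (-1.256009)·16 = -14.043314

-14.043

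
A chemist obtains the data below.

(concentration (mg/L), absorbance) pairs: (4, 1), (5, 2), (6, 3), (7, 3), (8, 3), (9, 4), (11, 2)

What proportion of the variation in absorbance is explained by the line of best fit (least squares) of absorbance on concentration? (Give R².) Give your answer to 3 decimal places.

n = 7, Σx = 50, Σy = 18, Σxy = 135, Σx² = 392, Σy² = 52
Sxx = Σx² − (Σx)²/n = 392 − 357.142857 = 34.857143
Sxy = Σxy − (Σx)(Σy)/n = 135 − 128.571429 = 6.428571
Syy = Σy² − (Σy)²/n = 52 − 46.285714 = 5.714286
R² = Sxy²/(Sxx·Syy) = (6.428571)²/(34.857143·5.714286) = 0.207480

0.207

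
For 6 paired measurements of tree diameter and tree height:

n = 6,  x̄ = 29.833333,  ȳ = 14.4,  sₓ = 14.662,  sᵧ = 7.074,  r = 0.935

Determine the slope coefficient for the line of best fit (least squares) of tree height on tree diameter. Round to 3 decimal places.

0.451

b = r · sᵧ/sₓ = 0.935 · 7.074/14.662 = 0.451111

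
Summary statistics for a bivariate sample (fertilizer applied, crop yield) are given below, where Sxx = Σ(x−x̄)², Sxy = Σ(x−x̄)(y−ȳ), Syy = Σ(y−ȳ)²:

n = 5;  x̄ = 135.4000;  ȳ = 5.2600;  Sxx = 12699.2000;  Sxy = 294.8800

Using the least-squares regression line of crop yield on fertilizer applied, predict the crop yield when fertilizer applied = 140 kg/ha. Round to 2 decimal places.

b = Sxy/Sxx = 294.88/12699.2 = 0.023220
a = ȳ − b·x̄ = 5.26 − 0.023220·135.4 = 2.115963
ŷ(140) = a + b·140 = 2.115963 + 0.023220·140 = 5.366814

5.37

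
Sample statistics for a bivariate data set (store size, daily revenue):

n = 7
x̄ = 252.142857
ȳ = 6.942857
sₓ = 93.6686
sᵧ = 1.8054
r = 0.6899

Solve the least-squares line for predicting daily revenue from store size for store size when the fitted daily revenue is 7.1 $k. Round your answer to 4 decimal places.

b = r · sᵧ/sₓ = 0.6899 · 1.8054/93.6686 = 0.013297
a = ȳ − b·x̄ = 6.942857 − 0.013297·252.142857 = 3.590022
Set a + b·x = 7.1: x = (7.1 − 3.590022) / 0.013297 = 263.960462

263.9605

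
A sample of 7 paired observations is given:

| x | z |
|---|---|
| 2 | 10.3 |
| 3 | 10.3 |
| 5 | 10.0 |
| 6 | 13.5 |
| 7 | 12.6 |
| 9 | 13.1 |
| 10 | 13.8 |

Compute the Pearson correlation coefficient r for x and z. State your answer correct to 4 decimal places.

0.8454

n = 7, Σx = 42, Σy = 83.6, Σxy = 526.6, Σx² = 304, Σy² = 1015.24
Sxx = Σx² − (Σx)²/n = 304 − 252 = 52
Sxy = Σxy − (Σx)(Σy)/n = 526.6 − 501.6 = 25
Syy = Σy² − (Σy)²/n = 1015.24 − 998.422857 = 16.817143
r = Sxy/√(Sxx·Syy) = 25/√(874.491429) = 25/29.571801 = 0.845400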